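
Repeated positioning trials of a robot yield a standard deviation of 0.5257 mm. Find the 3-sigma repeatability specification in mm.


repeatability = 3*sigma = 3*0.5257 = 1.5771

1.5771 mm


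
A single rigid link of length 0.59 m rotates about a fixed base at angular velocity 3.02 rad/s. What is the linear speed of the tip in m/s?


v = L*omega = 0.59 * 3.02 = 1.7818

1.7818 m/s


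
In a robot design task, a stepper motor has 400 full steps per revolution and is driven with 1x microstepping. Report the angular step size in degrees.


step = 360/(400*1) = 360/400 = 0.9000

0.9000 degrees


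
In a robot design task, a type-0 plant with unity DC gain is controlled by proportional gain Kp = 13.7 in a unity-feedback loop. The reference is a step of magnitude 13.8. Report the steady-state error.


e_ss = R/(1 + Kp) = 13.8/(1 + 13.7) = 13.8/14.7000 = 0.9388

0.9388


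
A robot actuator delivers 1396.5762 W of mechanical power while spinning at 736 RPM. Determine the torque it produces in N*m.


omega = 736 * 2*pi/60 = 77.073740 rad/s
tau = P / omega = 1396.5762 / 77.073740 = 18.1200

18.1200 N*m


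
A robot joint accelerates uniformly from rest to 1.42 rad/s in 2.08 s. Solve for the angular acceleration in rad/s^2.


alpha = delta_omega / t = 1.42 / 2.08 = 0.6827

0.6827 rad/s^2


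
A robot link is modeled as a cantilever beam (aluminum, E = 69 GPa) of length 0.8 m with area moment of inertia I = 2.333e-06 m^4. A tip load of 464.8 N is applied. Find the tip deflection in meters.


delta = F*L^3/(3*E*I) = 464.8*0.8^3/(3*6.900e+10*2.333e-06)
      = 237.9776/482931 = 4.9278e-04

4.9278e-04 m


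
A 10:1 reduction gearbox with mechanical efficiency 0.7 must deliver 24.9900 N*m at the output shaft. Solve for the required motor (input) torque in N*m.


tau_in = tau_out / (N * eta) = 24.9900 / (10 * 0.7) = 3.5700

3.5700 N*m


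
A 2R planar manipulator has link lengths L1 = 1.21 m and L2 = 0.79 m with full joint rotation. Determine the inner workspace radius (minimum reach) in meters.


r_min = |L1 - L2| = |1.21 - 0.79| = 0.4200

0.4200 m


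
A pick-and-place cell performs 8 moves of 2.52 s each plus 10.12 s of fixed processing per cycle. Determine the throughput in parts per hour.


T_cycle = 8*2.52 + 10.12 = 30.2800 s
rate = 3600/T = 118.8904

118.8904 parts/hour


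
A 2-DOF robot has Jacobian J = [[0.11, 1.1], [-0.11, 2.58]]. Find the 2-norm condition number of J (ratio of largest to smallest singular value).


JJ^T eigenvalues: trace(JJ^T) = 7.8906, det(JJ^T) = det(J)^2 = 0.16386304
s_max^2 = (7.8906 + sqrt(61.60611620))/2 = 7.86977819
s_min^2 = (7.8906 - sqrt(61.60611620))/2 = 0.02082181
kappa = s_max/s_min = sqrt(7.86977819/0.02082181) = 19.4412

19.4412


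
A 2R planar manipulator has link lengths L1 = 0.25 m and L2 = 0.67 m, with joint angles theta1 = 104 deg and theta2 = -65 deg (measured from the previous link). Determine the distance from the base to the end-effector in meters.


x = L1*cos(th1) + L2*cos(th1+th2) = 0.460207
y = L1*sin(th1) + L2*sin(th1+th2) = 0.664219
d = sqrt(x^2 + y^2) = sqrt(0.211790 + 0.441187) = 0.8081

0.8081 m


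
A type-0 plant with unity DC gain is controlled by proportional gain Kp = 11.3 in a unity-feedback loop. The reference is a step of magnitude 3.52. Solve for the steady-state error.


e_ss = R/(1 + Kp) = 3.52/(1 + 11.3) = 3.52/12.3000 = 0.2862

0.2862


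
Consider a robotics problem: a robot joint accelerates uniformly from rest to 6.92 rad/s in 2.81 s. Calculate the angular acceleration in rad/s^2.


alpha = delta_omega / t = 6.92 / 2.81 = 2.4626

2.4626 rad/s^2


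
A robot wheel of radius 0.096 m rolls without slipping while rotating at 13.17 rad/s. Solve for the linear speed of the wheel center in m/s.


v = omega * r = 13.17 * 0.096 = 1.2643

1.2643 m/s


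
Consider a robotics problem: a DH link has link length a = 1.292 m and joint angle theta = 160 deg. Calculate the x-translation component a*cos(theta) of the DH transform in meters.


a*cos(theta) = 1.292*cos(160 deg) = -1.2141

-1.2141 m


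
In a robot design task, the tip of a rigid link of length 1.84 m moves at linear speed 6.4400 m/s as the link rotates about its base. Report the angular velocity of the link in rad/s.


omega = v / L = 6.4400 / 1.84 = 3.5000

3.5000 rad/s


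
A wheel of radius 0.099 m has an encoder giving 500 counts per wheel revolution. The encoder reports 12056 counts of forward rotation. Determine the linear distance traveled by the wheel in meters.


revs = 12056/500 = 24.112000
d = revs * 2*pi*r = 24.112000 * 2*pi*0.099 = 14.9985

14.9985 m


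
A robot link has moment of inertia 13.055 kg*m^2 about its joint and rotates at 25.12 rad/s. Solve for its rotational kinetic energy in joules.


KE = (1/2)*I*omega^2 = 0.5*13.055*25.12^2 = 4118.9465

4118.9465 J


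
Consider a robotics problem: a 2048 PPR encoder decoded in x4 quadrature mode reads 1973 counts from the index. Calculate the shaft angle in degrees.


angle = counts * 360 / (PPR*4) = 1973 * 360 / 8192 = 86.7041

86.7041 degrees


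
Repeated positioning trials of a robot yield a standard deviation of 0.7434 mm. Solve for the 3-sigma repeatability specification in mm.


repeatability = 3*sigma = 3*0.7434 = 2.2302

2.2302 mm


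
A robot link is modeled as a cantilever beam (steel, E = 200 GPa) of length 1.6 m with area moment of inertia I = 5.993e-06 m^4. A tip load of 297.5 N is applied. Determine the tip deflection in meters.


delta = F*L^3/(3*E*I) = 297.5*1.6^3/(3*2.000e+11*5.993e-06)
      = 1218.56/3595800 = 3.3888e-04

3.3888e-04 m


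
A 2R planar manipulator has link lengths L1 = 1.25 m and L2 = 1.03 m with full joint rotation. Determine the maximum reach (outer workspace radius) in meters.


r_max = L1 + L2 = 1.25 + 1.03 = 2.2800

2.2800 m


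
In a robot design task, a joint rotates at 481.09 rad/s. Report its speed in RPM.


RPM = 481.09 * 60/(2*pi) = 4594.0711

4594.0711 RPM


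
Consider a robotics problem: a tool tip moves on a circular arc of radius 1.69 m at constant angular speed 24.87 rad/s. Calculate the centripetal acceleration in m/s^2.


a_c = omega^2 * r = 24.87^2 * 1.69 = 1045.2936

1045.2936 m/s^2


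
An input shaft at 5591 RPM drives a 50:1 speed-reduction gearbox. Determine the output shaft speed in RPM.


omega_out = omega_in / N = 5591 / 50 = 111.8200

111.8200 RPM


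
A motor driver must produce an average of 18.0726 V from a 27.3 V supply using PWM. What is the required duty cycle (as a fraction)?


D = V_avg/V_supply = 18.0726/27.3 = 0.6620

0.6620


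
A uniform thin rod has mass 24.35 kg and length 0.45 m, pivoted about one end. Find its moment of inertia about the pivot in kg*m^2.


I = (1/3)*m*L^2 = (1/3)*24.35*0.45^2 = 1.6436

1.6436 kg*m^2


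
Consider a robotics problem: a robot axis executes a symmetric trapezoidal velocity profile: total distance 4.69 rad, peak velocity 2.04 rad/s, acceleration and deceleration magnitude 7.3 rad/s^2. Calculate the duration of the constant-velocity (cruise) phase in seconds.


t_acc = v/a = 0.279452 s, d_acc = v^2/(2a) = 0.285041 rad each
d_cruise = 4.69 - 2*0.285041 = 4.119918 rad
t_cruise = d_cruise/v = 4.119918/2.04 = 2.0196

2.0196 s


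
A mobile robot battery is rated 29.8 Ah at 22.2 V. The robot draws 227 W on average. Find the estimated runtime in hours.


E = 29.8*22.2 = 661.5600 Wh
t = E/P = 661.5600/227 = 2.9144

2.9144 hours


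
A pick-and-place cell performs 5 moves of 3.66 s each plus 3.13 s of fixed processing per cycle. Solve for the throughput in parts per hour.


T_cycle = 5*3.66 + 3.13 = 21.4300 s
rate = 3600/T = 167.9888

167.9888 parts/hour


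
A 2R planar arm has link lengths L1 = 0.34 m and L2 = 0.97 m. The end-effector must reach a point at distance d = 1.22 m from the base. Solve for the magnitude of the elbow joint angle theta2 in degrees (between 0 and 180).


cos(th2) = (d^2 - L1^2 - L2^2)/(2*L1*L2) = (1.22^2 - 0.34^2 - 0.97^2)/(2*0.34*0.97) = 0.65479078
th2 = acos(0.65479078) = 49.0962 deg

49.0962 degrees


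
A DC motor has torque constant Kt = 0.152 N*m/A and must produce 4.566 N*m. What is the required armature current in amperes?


I = tau / Kt = 4.566/0.152 = 30.0395

30.0395 A


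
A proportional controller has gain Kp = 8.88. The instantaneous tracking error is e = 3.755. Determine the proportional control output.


u_P = Kp * e = 8.88 * 3.755 = 33.3444

33.3444


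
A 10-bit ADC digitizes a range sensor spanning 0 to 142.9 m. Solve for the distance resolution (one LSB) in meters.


res = range / 2^n = 142.9/2^10 = 142.9/1024 = 0.1396

0.1396 m


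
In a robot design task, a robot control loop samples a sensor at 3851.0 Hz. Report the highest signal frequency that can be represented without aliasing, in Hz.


f_max = f_s/2 = 3851.0/2 = 1925.5000

1925.5000 Hz


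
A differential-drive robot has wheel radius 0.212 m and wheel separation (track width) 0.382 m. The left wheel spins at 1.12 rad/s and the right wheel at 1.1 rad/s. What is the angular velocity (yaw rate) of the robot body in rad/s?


omega = r*(wR - wL)/L = 0.212*(1.1 - (1.12))/0.382 = -0.0111

-0.0111 rad/s


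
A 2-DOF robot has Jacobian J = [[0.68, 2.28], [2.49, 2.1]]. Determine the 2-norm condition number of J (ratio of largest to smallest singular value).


JJ^T eigenvalues: trace(JJ^T) = 16.2709, det(JJ^T) = det(J)^2 = 18.05570064
s_max^2 = (16.2709 + sqrt(192.51938425))/2 = 15.07301773
s_min^2 = (16.2709 - sqrt(192.51938425))/2 = 1.19788227
kappa = s_max/s_min = sqrt(15.07301773/1.19788227) = 3.5473

3.5473


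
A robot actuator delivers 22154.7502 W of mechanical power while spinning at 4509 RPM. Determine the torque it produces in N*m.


omega = 4509 * 2*pi/60 = 472.181376 rad/s
tau = P / omega = 22154.7502 / 472.181376 = 46.9200

46.9200 N*m


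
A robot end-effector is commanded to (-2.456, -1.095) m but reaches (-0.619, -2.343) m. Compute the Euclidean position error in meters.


dx = -0.619 - (-2.456) = 1.8370, dy = -2.343 - (-1.095) = -1.2480
err = sqrt(3.374569 + 1.557504) = 2.2208

2.2208 m


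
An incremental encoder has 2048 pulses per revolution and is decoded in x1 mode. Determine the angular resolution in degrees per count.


resolution = 360 / (PPR * 1) = 360 / 2048 = 0.1758

0.1758 degrees


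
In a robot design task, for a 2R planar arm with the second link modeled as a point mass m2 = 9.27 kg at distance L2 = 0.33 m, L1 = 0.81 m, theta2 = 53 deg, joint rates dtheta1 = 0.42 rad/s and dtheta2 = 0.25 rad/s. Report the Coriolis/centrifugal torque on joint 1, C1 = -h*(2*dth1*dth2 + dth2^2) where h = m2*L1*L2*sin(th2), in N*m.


h = m2*L1*L2*sin(th2) = 9.27*0.81*0.33*sin(53 deg) = 1.978916
C1 = -h*(2*0.42*0.25 + 0.25^2) = -1.978916*0.2725 = -0.5393

-0.5393 N*m


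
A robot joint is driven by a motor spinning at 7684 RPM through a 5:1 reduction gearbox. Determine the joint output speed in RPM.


omega_joint = omega_motor / N = 7684 / 5 = 1536.8000

1536.8000 RPM


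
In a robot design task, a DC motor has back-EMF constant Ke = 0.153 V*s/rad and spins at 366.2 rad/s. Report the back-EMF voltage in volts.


V_emf = Ke * omega = 0.153*366.2 = 56.0286

56.0286 V


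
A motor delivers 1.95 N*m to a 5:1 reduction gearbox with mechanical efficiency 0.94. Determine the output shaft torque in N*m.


tau_out = tau_in * N * eta = 1.95 * 5 * 0.94 = 9.1650

9.1650 N*m


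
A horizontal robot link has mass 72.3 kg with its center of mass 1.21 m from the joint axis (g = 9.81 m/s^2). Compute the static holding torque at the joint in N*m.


tau = m*g*L = 72.3 * 9.81 * 1.21 = 858.2082

858.2082 N*m


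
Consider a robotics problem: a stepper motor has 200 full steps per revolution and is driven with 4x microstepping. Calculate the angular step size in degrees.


step = 360/(200*4) = 360/800 = 0.4500

0.4500 degrees


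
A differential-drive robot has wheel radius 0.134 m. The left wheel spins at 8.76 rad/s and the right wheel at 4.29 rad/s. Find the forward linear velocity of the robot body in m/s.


v = r*(wR + wL)/2 = 0.134*(4.29 + 8.76)/2 = 0.8744

0.8744 m/s


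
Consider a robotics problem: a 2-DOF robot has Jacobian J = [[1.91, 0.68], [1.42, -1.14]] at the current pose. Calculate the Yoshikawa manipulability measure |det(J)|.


det(J) = 1.91*-1.14 - (0.68)*(1.42) = -3.1430
|det(J)| = 3.1430

3.1430


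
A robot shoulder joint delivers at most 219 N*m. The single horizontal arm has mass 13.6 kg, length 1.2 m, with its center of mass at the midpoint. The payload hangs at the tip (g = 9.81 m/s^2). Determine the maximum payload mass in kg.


tau_arm = m_arm*g*(L/2) = 13.6*9.81*1.2/2 = 80.0496 N*m
tau_payload = tau_max - tau_arm = 219 - 80.0496 = 138.9504
m_payload = tau_payload / (g*L) = 138.9504 / (9.81*1.2) = 11.8035

11.8035 kg


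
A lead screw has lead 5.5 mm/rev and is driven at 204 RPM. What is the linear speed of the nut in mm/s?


v = lead * (RPM/60) = 5.5*204/60 = 18.7000

18.7000 mm/s


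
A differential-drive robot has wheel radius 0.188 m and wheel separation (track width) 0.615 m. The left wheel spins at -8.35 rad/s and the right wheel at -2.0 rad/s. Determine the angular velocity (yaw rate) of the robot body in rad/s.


omega = r*(wR - wL)/L = 0.188*(-2.0 - (-8.35))/0.615 = 1.9411

1.9411 rad/s


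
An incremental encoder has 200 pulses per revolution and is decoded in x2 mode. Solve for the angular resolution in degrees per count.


resolution = 360 / (PPR * 2) = 360 / 400 = 0.9000

0.9000 degrees


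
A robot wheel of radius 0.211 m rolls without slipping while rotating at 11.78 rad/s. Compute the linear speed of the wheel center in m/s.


v = omega * r = 11.78 * 0.211 = 2.4856

2.4856 m/s


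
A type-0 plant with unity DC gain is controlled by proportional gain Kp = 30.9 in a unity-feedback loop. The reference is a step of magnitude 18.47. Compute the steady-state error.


e_ss = R/(1 + Kp) = 18.47/(1 + 30.9) = 18.47/31.9000 = 0.5790

0.5790


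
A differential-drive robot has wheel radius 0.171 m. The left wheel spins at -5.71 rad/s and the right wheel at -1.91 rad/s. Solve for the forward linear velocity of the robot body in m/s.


v = r*(wR + wL)/2 = 0.171*(-1.91 + -5.71)/2 = -0.6515

-0.6515 m/s


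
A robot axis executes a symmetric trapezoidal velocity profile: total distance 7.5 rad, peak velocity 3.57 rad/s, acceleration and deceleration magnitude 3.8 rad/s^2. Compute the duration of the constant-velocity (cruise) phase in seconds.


t_acc = v/a = 0.939474 s, d_acc = v^2/(2a) = 1.676961 rad each
d_cruise = 7.5 - 2*1.676961 = 4.146078 rad
t_cruise = d_cruise/v = 4.146078/3.57 = 1.1614

1.1614 s


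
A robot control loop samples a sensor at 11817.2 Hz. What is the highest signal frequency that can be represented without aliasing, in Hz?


f_max = f_s/2 = 11817.2/2 = 5908.6000

5908.6000 Hz


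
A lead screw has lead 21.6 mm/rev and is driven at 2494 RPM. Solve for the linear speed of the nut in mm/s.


v = lead * (RPM/60) = 21.6*2494/60 = 897.8400

897.8400 mm/s


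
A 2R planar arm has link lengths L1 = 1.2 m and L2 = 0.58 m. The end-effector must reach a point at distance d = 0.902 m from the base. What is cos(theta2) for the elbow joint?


cos(th2) = (d^2 - L1^2 - L2^2)/(2*L1*L2) = (0.902^2 - 1.2^2 - 0.58^2)/(2*1.2*0.58) = -0.6917

-0.6917


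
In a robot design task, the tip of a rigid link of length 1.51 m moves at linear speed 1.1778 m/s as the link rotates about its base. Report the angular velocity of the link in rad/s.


omega = v / L = 1.1778 / 1.51 = 0.7800

0.7800 rad/s


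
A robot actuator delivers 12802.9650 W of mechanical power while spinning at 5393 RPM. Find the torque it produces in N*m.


omega = 5393 * 2*pi/60 = 564.753639 rad/s
tau = P / omega = 12802.9650 / 564.753639 = 22.6700

22.6700 N*m


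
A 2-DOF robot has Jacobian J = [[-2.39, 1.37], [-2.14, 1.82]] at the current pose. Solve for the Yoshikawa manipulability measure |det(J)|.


det(J) = -2.39*1.82 - (1.37)*(-2.14) = -1.4180
|det(J)| = 1.4180

1.4180


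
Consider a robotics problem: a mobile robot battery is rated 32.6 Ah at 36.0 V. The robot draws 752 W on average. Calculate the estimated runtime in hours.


E = 32.6*36.0 = 1173.6000 Wh
t = E/P = 1173.6000/752 = 1.5606

1.5606 hours


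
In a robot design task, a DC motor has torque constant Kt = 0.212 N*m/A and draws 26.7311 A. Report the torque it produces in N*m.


tau = Kt * I = 0.212*26.7311 = 5.6670

5.6670 N*m


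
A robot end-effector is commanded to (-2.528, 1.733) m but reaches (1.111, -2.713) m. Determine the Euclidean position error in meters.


dx = 1.111 - (-2.528) = 3.6390, dy = -2.713 - (1.733) = -4.4460
err = sqrt(13.242321 + 19.766916) = 5.7454

5.7454 m


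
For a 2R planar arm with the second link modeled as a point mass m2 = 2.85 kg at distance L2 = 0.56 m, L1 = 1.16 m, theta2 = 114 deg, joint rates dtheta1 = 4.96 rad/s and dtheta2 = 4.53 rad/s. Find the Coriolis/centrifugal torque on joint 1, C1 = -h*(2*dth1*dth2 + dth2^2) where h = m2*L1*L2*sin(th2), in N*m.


h = m2*L1*L2*sin(th2) = 2.85*1.16*0.56*sin(114 deg) = 1.691302
C1 = -h*(2*4.96*4.53 + 4.53^2) = -1.691302*65.4585 = -110.7101

-110.7101 N*m


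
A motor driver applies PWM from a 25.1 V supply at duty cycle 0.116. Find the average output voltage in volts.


V_avg = V_supply * D = 25.1*0.116 = 2.9116

2.9116 V


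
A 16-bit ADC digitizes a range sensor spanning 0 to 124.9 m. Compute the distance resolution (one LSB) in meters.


res = range / 2^n = 124.9/2^16 = 124.9/65536 = 0.0019

0.0019 m


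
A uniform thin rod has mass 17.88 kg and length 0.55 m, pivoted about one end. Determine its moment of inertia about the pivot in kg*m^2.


I = (1/3)*m*L^2 = (1/3)*17.88*0.55^2 = 1.8029

1.8029 kg*m^2


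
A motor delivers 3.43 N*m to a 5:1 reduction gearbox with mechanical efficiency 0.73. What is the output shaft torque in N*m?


tau_out = tau_in * N * eta = 3.43 * 5 * 0.73 = 12.5195

12.5195 N*m


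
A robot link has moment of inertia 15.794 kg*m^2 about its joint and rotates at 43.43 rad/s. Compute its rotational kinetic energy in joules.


KE = (1/2)*I*omega^2 = 0.5*15.794*43.43^2 = 14895.0442

14895.0442 J


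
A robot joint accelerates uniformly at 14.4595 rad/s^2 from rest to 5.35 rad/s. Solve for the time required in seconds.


t = delta_omega / alpha = 5.35 / 14.4595 = 0.3700

0.3700 s


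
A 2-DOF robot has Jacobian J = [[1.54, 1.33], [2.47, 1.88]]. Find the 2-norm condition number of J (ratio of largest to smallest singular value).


JJ^T eigenvalues: trace(JJ^T) = 13.7758, det(JJ^T) = det(J)^2 = 0.15202201
s_max^2 = (13.7758 + sqrt(189.16457760))/2 = 13.76475571
s_min^2 = (13.7758 - sqrt(189.16457760))/2 = 0.01104429
kappa = s_max/s_min = sqrt(13.76475571/0.01104429) = 35.3033

35.3033


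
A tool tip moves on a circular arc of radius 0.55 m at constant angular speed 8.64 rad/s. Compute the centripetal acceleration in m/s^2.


a_c = omega^2 * r = 8.64^2 * 0.55 = 41.0573

41.0573 m/s^2


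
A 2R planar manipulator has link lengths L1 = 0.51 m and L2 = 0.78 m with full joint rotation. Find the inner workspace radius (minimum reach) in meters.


r_min = |L1 - L2| = |0.51 - 0.78| = 0.2700

0.2700 m


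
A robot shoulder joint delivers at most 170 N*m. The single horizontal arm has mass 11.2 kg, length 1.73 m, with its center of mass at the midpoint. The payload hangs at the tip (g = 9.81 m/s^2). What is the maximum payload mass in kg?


tau_arm = m_arm*g*(L/2) = 11.2*9.81*1.73/2 = 95.0393 N*m
tau_payload = tau_max - tau_arm = 170 - 95.0393 = 74.9607
m_payload = tau_payload / (g*L) = 74.9607 / (9.81*1.73) = 4.4169

4.4169 kg


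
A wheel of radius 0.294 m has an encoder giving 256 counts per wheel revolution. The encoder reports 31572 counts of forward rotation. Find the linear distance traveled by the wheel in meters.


revs = 31572/256 = 123.328125
d = revs * 2*pi*r = 123.328125 * 2*pi*0.294 = 227.8187

227.8187 m


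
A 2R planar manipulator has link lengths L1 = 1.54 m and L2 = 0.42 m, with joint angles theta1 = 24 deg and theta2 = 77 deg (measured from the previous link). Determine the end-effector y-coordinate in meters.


y = L1*sin(th1) + L2*sin(th1+th2) = 1.54*sin(24 deg) + 0.42*sin(101 deg) = 1.0387

1.0387 m


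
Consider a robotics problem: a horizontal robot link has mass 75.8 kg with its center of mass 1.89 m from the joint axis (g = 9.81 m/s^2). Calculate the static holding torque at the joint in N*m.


tau = m*g*L = 75.8 * 9.81 * 1.89 = 1405.4002

1405.4002 N*m


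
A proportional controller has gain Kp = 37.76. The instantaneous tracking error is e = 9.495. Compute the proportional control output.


u_P = Kp * e = 37.76 * 9.495 = 358.5312

358.5312


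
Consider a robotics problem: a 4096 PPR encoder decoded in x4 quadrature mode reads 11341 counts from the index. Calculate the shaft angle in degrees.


angle = counts * 360 / (PPR*4) = 11341 * 360 / 16384 = 249.1919

249.1919 degrees


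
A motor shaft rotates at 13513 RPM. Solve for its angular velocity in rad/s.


omega = 13513 * 2*pi/60 = 1415.0781

1415.0781 rad/s


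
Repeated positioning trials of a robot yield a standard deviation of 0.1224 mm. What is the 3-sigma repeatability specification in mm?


repeatability = 3*sigma = 3*0.1224 = 0.3672

0.3672 mm


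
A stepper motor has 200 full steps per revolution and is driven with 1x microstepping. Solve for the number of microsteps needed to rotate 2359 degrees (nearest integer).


step_size = 360/(200*1) = 360/200 = 1.800000 deg
n = 2359/(360/200) = 2359*200/360 = 1310.5556 -> 1311

1311 steps


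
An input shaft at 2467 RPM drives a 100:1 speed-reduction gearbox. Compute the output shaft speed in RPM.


omega_out = omega_in / N = 2467 / 100 = 24.6700

24.6700 RPM


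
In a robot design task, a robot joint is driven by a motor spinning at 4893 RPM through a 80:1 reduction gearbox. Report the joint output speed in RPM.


omega_joint = omega_motor / N = 4893 / 80 = 61.1625

61.1625 RPM


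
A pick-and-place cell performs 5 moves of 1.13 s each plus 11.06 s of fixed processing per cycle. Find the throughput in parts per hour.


T_cycle = 5*1.13 + 11.06 = 16.7100 s
rate = 3600/T = 215.4399

215.4399 parts/hour


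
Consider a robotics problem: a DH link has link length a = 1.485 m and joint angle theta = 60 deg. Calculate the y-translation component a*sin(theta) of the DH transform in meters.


a*sin(theta) = 1.485*sin(60 deg) = 1.2860

1.2860 m


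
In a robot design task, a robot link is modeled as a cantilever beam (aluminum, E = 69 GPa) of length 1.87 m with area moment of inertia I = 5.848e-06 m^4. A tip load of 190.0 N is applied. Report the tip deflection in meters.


delta = F*L^3/(3*E*I) = 190.0*1.87^3/(3*6.900e+10*5.848e-06)
      = 1242.44857/1210536 = 0.0010

0.0010 m


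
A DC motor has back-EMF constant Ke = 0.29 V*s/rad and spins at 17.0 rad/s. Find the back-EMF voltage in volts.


V_emf = Ke * omega = 0.29*17.0 = 4.9300

4.9300 V


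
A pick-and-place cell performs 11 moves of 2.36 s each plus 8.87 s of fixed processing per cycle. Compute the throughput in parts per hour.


T_cycle = 11*2.36 + 8.87 = 34.8300 s
rate = 3600/T = 103.3592

103.3592 parts/hour


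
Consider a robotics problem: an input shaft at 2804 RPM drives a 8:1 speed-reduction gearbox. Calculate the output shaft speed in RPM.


omega_out = omega_in / N = 2804 / 8 = 350.5000

350.5000 RPM


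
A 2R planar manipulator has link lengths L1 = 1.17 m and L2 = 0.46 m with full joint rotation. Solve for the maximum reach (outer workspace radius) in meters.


r_max = L1 + L2 = 1.17 + 0.46 = 1.6300

1.6300 m


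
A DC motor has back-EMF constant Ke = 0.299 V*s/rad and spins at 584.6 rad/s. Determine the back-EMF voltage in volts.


V_emf = Ke * omega = 0.299*584.6 = 174.7954

174.7954 V


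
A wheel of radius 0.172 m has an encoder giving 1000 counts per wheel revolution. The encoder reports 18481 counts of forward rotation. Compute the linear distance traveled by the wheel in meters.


revs = 18481/1000 = 18.481000
d = revs * 2*pi*r = 18.481000 * 2*pi*0.172 = 19.9726

19.9726 m


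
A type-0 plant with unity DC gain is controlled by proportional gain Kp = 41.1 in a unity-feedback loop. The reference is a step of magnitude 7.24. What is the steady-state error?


e_ss = R/(1 + Kp) = 7.24/(1 + 41.1) = 7.24/42.1000 = 0.1720

0.1720


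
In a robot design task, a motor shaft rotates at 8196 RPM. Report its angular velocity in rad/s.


omega = 8196 * 2*pi/60 = 858.2831

858.2831 rad/s


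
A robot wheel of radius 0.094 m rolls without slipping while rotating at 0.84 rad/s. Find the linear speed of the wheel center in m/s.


v = omega * r = 0.84 * 0.094 = 0.0790

0.0790 m/s


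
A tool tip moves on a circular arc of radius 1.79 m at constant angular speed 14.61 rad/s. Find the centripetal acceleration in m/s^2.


a_c = omega^2 * r = 14.61^2 * 1.79 = 382.0793

382.0793 m/s^2


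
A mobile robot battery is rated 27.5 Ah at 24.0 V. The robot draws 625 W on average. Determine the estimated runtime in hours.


E = 27.5*24.0 = 660.0000 Wh
t = E/P = 660.0000/625 = 1.0560

1.0560 hours


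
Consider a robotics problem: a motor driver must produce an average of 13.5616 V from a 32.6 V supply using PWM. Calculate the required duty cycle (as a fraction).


D = V_avg/V_supply = 13.5616/32.6 = 0.4160

0.4160


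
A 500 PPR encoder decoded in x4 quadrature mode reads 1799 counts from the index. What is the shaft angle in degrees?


angle = counts * 360 / (PPR*4) = 1799 * 360 / 2000 = 323.8200

323.8200 degrees


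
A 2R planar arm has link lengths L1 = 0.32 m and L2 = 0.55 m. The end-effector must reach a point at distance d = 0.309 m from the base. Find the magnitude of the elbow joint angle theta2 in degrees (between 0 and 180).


cos(th2) = (d^2 - L1^2 - L2^2)/(2*L1*L2) = (0.309^2 - 0.32^2 - 0.55^2)/(2*0.32*0.55) = -0.87903125
th2 = acos(-0.87903125) = 151.5257 deg

151.5257 degrees


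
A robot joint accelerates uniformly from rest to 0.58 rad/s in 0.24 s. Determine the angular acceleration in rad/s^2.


alpha = delta_omega / t = 0.58 / 0.24 = 2.4167

2.4167 rad/s^2


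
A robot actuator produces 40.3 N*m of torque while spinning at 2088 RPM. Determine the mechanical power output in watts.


omega = 2088 * 2*pi/60 = 218.654849 rad/s
P = tau * omega = 40.3 * 218.654849 = 8811.7904

8811.7904 W


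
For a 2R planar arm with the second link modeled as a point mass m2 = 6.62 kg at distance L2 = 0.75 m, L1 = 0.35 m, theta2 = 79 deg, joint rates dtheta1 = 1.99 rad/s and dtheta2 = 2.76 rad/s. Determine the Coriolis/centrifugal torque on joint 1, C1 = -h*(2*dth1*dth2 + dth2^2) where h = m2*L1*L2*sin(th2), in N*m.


h = m2*L1*L2*sin(th2) = 6.62*0.35*0.75*sin(79 deg) = 1.705823
C1 = -h*(2*1.99*2.76 + 2.76^2) = -1.705823*18.6024 = -31.7324

-31.7324 N*m


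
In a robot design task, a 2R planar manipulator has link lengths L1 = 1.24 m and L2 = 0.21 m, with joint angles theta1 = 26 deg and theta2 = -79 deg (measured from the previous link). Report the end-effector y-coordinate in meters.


y = L1*sin(th1) + L2*sin(th1+th2) = 1.24*sin(26 deg) + 0.21*sin(-53 deg) = 0.3759

0.3759 m


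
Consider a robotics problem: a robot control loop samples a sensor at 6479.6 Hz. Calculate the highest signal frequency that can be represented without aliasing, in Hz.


f_max = f_s/2 = 6479.6/2 = 3239.8000

3239.8000 Hz


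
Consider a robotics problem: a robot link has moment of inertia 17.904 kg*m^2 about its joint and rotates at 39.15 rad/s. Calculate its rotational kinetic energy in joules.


KE = (1/2)*I*omega^2 = 0.5*17.904*39.15^2 = 13720.9318

13720.9318 J


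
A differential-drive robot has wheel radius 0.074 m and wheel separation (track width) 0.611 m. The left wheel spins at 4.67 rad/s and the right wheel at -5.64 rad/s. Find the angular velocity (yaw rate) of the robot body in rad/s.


omega = r*(wR - wL)/L = 0.074*(-5.64 - (4.67))/0.611 = -1.2487

-1.2487 rad/s


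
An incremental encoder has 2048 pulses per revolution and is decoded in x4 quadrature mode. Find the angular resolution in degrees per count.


resolution = 360 / (PPR * 4) = 360 / 8192 = 0.0439

0.0439 degrees


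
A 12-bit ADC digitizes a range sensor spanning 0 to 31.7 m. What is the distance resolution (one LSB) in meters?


res = range / 2^n = 31.7/2^12 = 31.7/4096 = 0.0077

0.0077 m


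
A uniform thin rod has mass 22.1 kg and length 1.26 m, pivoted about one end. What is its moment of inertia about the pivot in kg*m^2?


I = (1/3)*m*L^2 = (1/3)*22.1*1.26^2 = 11.6953

11.6953 kg*m^2


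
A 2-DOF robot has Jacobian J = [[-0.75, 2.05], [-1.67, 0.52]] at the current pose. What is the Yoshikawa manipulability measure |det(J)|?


det(J) = -0.75*0.52 - (2.05)*(-1.67) = 3.0335
|det(J)| = 3.0335

3.0335


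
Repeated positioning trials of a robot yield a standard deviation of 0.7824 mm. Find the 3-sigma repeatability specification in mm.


repeatability = 3*sigma = 3*0.7824 = 2.3472

2.3472 mm


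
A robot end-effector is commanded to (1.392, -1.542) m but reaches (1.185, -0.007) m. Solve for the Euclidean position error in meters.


dx = 1.185 - (1.392) = -0.2070, dy = -0.007 - (-1.542) = 1.5350
err = sqrt(0.042849 + 2.356225) = 1.5489

1.5489 m


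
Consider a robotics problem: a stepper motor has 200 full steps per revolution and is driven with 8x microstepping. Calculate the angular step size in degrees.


step = 360/(200*8) = 360/1600 = 0.2250

0.2250 degrees


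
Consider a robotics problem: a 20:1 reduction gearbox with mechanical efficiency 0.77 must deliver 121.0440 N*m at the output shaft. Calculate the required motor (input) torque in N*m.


tau_in = tau_out / (N * eta) = 121.0440 / (20 * 0.77) = 7.8600

7.8600 N*m


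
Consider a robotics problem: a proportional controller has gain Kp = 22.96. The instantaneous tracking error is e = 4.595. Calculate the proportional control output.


u_P = Kp * e = 22.96 * 4.595 = 105.5012

105.5012


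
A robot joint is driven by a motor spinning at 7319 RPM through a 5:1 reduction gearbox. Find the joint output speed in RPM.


omega_joint = omega_motor / N = 7319 / 5 = 1463.8000

1463.8000 RPM


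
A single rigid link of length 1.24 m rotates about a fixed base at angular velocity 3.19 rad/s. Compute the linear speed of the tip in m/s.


v = L*omega = 1.24 * 3.19 = 3.9556

3.9556 m/s


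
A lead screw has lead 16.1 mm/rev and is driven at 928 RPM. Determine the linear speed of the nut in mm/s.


v = lead * (RPM/60) = 16.1*928/60 = 249.0133

249.0133 mm/s


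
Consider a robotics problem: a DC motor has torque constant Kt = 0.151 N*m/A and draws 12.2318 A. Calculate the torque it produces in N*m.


tau = Kt * I = 0.151*12.2318 = 1.8470

1.8470 N*m


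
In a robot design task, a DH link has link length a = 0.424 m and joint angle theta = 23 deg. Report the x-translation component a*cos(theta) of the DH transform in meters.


a*cos(theta) = 0.424*cos(23 deg) = 0.3903

0.3903 m


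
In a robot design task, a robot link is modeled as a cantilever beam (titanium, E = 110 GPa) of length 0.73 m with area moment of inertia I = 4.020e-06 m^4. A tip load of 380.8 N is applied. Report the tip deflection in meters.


delta = F*L^3/(3*E*I) = 380.8*0.73^3/(3*1.100e+11*4.020e-06)
      = 148.1376736/1326600 = 1.1167e-04

1.1167e-04 m


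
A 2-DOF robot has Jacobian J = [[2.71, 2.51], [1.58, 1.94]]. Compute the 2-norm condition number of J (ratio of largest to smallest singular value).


JJ^T eigenvalues: trace(JJ^T) = 19.9042, det(JJ^T) = det(J)^2 = 1.66823056
s_max^2 = (19.9042 + sqrt(389.50425540))/2 = 19.82003108
s_min^2 = (19.9042 - sqrt(389.50425540))/2 = 0.08416892
kappa = s_max/s_min = sqrt(19.82003108/0.08416892) = 15.3453

15.3453


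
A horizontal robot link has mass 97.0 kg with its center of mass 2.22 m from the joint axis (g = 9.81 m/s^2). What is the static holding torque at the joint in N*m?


tau = m*g*L = 97.0 * 9.81 * 2.22 = 2112.4854

2112.4854 N*m


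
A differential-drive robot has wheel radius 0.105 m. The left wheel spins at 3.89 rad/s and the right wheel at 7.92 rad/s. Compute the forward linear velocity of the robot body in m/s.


v = r*(wR + wL)/2 = 0.105*(7.92 + 3.89)/2 = 0.6200

0.6200 m/s


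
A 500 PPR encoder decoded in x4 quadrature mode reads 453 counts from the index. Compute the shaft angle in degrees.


angle = counts * 360 / (PPR*4) = 453 * 360 / 2000 = 81.5400

81.5400 degrees


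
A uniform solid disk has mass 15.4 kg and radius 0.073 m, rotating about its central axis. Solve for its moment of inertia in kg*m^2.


I = (1/2)*m*R^2 = 0.5*15.4*0.073^2 = 0.0410

0.0410 kg*m^2


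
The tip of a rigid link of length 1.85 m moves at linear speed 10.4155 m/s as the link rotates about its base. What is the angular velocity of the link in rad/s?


omega = v / L = 10.4155 / 1.85 = 5.6300

5.6300 rad/s


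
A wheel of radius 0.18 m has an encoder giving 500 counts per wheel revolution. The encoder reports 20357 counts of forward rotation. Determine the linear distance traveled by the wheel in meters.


revs = 20357/500 = 40.714000
d = revs * 2*pi*r = 40.714000 * 2*pi*0.18 = 46.0464

46.0464 m


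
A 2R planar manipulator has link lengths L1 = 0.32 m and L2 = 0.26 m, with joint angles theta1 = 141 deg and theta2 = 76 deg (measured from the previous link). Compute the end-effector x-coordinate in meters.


x = L1*cos(th1) + L2*cos(th1+th2) = 0.32*cos(141 deg) + 0.26*cos(217 deg) = -0.4563

-0.4563 m


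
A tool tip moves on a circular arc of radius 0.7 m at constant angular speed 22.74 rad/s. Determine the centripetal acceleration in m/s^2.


a_c = omega^2 * r = 22.74^2 * 0.7 = 361.9753

361.9753 m/s^2


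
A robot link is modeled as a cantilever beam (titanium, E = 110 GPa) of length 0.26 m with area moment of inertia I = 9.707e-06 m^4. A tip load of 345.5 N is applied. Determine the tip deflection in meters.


delta = F*L^3/(3*E*I) = 345.5*0.26^3/(3*1.100e+11*9.707e-06)
      = 6.072508/3203310 = 1.8957e-06

1.8957e-06 m


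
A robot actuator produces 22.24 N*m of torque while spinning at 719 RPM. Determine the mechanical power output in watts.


omega = 719 * 2*pi/60 = 75.293504 rad/s
P = tau * omega = 22.24 * 75.293504 = 1674.5275

1674.5275 W


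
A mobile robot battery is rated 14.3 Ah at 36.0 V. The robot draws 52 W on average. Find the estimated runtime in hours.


E = 14.3*36.0 = 514.8000 Wh
t = E/P = 514.8000/52 = 9.9000

9.9000 hours


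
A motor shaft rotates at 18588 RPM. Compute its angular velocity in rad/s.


omega = 18588 * 2*pi/60 = 1946.5308

1946.5308 rad/s


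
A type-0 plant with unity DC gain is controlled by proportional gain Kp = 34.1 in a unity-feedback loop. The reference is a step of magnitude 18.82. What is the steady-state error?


e_ss = R/(1 + Kp) = 18.82/(1 + 34.1) = 18.82/35.1000 = 0.5362

0.5362


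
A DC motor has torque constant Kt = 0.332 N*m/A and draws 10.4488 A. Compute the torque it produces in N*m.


tau = Kt * I = 0.332*10.4488 = 3.4690

3.4690 N*m


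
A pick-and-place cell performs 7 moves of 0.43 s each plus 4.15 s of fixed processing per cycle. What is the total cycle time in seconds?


T = 7*0.43 + 4.15 = 7.1600

7.1600 s


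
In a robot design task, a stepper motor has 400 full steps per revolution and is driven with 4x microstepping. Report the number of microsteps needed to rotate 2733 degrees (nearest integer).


step_size = 360/(400*4) = 360/1600 = 0.225000 deg
n = 2733/(360/1600) = 2733*1600/360 = 12146.6667 -> 12147

12147 steps


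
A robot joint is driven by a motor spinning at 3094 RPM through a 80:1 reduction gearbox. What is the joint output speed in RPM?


omega_joint = omega_motor / N = 3094 / 80 = 38.6750

38.6750 RPM


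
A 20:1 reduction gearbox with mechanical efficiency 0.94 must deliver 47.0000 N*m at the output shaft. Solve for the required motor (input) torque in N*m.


tau_in = tau_out / (N * eta) = 47.0000 / (20 * 0.94) = 2.5000

2.5000 N*m


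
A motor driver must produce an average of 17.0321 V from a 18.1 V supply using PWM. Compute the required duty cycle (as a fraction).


D = V_avg/V_supply = 17.0321/18.1 = 0.9410

0.9410


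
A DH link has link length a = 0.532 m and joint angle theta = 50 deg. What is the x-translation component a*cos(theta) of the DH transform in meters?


a*cos(theta) = 0.532*cos(50 deg) = 0.3420

0.3420 m


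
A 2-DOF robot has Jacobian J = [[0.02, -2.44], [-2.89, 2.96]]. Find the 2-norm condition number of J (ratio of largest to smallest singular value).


JJ^T eigenvalues: trace(JJ^T) = 23.0677, det(JJ^T) = det(J)^2 = 48.89365776
s_max^2 = (23.0677 + sqrt(336.54415225))/2 = 20.70641987
s_min^2 = (23.0677 - sqrt(336.54415225))/2 = 2.36128013
kappa = s_max/s_min = sqrt(20.70641987/2.36128013) = 2.9613

2.9613


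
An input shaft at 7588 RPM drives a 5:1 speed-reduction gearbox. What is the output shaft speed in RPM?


omega_out = omega_in / N = 7588 / 5 = 1517.6000

1517.6000 RPM


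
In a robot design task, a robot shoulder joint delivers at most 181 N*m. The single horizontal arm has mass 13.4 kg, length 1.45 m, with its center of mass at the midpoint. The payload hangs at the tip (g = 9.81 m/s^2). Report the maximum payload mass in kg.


tau_arm = m_arm*g*(L/2) = 13.4*9.81*1.45/2 = 95.3042 N*m
tau_payload = tau_max - tau_arm = 181 - 95.3042 = 85.6958
m_payload = tau_payload / (g*L) = 85.6958 / (9.81*1.45) = 6.0245

6.0245 kg


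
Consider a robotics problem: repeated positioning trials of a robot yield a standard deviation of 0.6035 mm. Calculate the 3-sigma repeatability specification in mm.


repeatability = 3*sigma = 3*0.6035 = 1.8105

1.8105 mm


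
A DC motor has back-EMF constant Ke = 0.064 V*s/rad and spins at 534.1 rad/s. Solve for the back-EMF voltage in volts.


V_emf = Ke * omega = 0.064*534.1 = 34.1824

34.1824 V


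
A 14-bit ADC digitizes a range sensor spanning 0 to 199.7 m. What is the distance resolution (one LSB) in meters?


res = range / 2^n = 199.7/2^14 = 199.7/16384 = 0.0122

0.0122 m


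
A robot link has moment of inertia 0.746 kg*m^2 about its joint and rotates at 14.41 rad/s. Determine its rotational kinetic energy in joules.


KE = (1/2)*I*omega^2 = 0.5*0.746*14.41^2 = 77.4527

77.4527 J


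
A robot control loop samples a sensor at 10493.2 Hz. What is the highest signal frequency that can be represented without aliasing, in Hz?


f_max = f_s/2 = 10493.2/2 = 5246.6000

5246.6000 Hz


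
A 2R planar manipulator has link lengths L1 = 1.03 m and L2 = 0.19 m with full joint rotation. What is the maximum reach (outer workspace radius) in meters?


r_max = L1 + L2 = 1.03 + 0.19 = 1.2200

1.2200 m


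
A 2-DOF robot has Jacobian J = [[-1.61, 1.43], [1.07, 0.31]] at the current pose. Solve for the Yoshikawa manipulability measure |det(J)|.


det(J) = -1.61*0.31 - (1.43)*(1.07) = -2.0292
|det(J)| = 2.0292

2.0292


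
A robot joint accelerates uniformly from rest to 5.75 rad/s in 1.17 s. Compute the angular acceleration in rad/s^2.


alpha = delta_omega / t = 5.75 / 1.17 = 4.9145

4.9145 rad/s^2


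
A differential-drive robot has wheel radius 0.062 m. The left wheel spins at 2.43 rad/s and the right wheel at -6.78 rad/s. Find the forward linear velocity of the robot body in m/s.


v = r*(wR + wL)/2 = 0.062*(-6.78 + 2.43)/2 = -0.1348

-0.1348 m/s
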